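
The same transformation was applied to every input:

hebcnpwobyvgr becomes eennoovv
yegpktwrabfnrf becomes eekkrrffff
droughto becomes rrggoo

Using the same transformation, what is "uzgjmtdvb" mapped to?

zzmmvv

The transformation: keep one character in every 3, starting at position 2 (positions 2nd, 5th, 8th, ...), then double every character.
Applying both steps to "uzgjmtdvb": "zmv", then "zzmmvv".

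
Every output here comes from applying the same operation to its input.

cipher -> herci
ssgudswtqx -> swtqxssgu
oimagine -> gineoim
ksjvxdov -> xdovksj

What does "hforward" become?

wardhfo

The transformation: swap the front and back halves of the string, then delete the last character.
Starting from "hforward": after the first operation, "wardhfor"; after the second, "wardhfo".
(Check on "ssgudswtqx": → "swtqxssgud" → "swtqxssgu" ✓)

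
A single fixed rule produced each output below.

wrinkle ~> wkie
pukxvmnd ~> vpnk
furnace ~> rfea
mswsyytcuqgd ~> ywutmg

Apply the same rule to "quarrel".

Each output is the input with this applied: keep every other character starting from the first (positions 1st, 3rd, 5th, ...), then sort the characters into reverse alphabetical order.
On "quarrel": the first step gives "qarl", and the second then gives "rqla".

rqla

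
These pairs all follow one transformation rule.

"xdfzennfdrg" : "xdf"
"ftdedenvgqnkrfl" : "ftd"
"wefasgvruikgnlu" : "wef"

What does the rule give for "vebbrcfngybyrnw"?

veb

In each case the input is transformed by: keep only the first 3 characters.
On "vebbrcfngybyrnw" that produces "veb".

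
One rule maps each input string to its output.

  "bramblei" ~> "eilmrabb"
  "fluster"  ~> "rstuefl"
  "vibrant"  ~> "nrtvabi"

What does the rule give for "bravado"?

dorvaab

The rule is to sort the characters into alphabetical order, then move the first 3 characters to the end (rotate left by 3).
Working it through for "bravado": intermediate "aabdorv", final "dorvaab".
(Check on "vibrant": → "abinrtv" → "nrtvabi" ✓)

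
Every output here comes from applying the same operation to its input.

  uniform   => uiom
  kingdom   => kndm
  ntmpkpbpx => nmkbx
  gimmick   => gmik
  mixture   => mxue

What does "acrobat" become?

What's happening: keep every other character starting from the first (positions 1st, 3rd, 5th, ...).
On "acrobat" that produces "arbt".

arbt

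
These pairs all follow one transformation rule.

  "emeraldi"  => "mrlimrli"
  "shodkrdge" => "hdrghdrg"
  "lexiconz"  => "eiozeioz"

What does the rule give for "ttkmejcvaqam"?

tmjvqmtmjvqm

What's happening: keep every other character starting from the second (positions 2nd, 4th, 6th, ...), then write the whole string twice.
For "ttkmejcvaqam", step one produces "tmjvqm"; step two turns that into "tmjvqmtmjvqm".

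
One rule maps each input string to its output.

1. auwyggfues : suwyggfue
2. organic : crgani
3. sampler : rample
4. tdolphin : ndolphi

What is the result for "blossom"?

mlosso

In each case the input is transformed by: delete the first character, then move the last character to the front.
Applying both steps to "blossom": "lossom", then "mlosso".
(Check on "tdolphin": → "dolphin" → "ndolphi" ✓)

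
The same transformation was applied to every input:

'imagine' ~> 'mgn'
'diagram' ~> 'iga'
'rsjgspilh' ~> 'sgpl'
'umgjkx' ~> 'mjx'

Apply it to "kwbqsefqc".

wqeq

What's happening: keep every other character starting from the second (positions 2nd, 4th, 6th, ...).
Applying that to "kwbqsefqc" gives "wqeq".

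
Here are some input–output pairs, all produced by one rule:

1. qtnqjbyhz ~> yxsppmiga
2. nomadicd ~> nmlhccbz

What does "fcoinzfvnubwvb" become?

Looking at the pairs, the operation is to sort the characters into reverse alphabetical order, then shift every letter 1 place backward in the alphabet (wrapping around).
For "fcoinzfvnubwvb", step one produces "zwvvuonniffcbb"; step two turns that into "yvuutnmmheebaa".
(Check on "qtnqjbyhz": → "zytqqnjhb" → "yxsppmiga" ✓)

yvuutnmmheebaa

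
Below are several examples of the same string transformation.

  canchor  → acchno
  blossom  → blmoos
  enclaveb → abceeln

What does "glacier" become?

In each case the input is transformed by: sort the characters into alphabetical order, then delete the last character.
Applying both steps to "glacier": "acegilr", then "acegil".

acegil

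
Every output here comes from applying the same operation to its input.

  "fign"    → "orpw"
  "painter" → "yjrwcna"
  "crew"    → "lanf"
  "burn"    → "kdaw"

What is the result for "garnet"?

pjawnc

Looking at the pairs, the operation is to shift every letter 9 places forward in the alphabet (wrapping around).
So "garnet" becomes "pjawnc".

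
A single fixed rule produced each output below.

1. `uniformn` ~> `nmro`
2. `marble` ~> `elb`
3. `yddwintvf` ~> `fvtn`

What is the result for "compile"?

eli

What's happening: take characters alternately from the front and the back (1st, last, 2nd, 2nd-last, ...), then keep every other character starting from the second (positions 2nd, 4th, 6th, ...).
For "compile", step one produces "ceolmip"; step two turns that into "eli".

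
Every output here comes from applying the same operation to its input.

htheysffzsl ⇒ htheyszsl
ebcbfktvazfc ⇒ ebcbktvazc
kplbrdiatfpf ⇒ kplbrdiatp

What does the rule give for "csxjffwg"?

The transformation: remove every "f".
On "csxjffwg" that produces "csxjwg".

csxjwg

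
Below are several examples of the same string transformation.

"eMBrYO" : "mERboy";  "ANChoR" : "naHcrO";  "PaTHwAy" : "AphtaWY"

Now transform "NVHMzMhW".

What's happening: flip the case of every letter, then swap each adjacent pair of characters (1↔2, 3↔4, ...).
"NVHMzMhW" → "nvhmZmHw" → "vnmhmZwH".
(Check on "PaTHwAy": → "pAthWaY" → "AphtaWY" ✓)

vnmhmZwH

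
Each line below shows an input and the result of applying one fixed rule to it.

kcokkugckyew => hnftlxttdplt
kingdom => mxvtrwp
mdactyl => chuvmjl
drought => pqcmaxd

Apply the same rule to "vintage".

jpnerwc

The transformation: shift every letter 9 places forward in the alphabet (wrapping around), then move the last 3 characters to the front (rotate right by 3).
On "vintage": the first step gives "erwcjpn", and the second then gives "jpnerwc".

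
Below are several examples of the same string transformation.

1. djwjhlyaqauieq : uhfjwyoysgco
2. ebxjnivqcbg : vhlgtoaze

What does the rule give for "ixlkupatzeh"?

jisnyrxcf

Each output is the input with this applied: shift every letter 2 places backward in the alphabet (wrapping around), then delete the first 2 characters.
On "ixlkupatzeh": the first step gives "gvjisnyrxcf", and the second then gives "jisnyrxcf".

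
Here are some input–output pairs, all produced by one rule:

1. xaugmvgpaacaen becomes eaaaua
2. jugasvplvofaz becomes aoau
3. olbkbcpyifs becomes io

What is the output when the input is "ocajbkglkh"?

ao

The transformation: reverse the string, then keep only the vowels.
For "ocajbkglkh", step one produces "hklgkbjaco"; step two turns that into "ao".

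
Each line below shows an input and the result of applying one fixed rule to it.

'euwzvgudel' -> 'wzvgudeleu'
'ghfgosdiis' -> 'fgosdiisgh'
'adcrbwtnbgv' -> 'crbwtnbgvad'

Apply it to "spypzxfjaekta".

ypzxfjaektasp

What's happening: move the first 2 characters to the end (rotate left by 2).
Doing the same to "spypzxfjaekta": "ypzxfjaektasp".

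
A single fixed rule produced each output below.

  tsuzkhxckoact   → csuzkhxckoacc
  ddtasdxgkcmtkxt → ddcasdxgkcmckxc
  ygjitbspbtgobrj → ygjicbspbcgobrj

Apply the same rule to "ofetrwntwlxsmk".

Each output is the input with this applied: replace every "t" with "c".
Applying that to "ofetrwntwlxsmk" gives "ofecrwncwlxsmk".

ofecrwncwlxsmk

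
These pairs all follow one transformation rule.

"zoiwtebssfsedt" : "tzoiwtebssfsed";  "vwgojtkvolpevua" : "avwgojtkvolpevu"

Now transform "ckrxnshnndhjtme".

The transformation: move the last character to the front.
"ckrxnshnndhjtme" → "eckrxnshnndhjtm".

eckrxnshnndhjtm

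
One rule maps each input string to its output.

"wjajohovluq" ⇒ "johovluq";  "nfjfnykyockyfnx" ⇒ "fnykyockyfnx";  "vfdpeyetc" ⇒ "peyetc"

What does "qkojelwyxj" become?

jelwyxj

What's happening: delete the first 3 characters.
On "qkojelwyxj" that produces "jelwyxj".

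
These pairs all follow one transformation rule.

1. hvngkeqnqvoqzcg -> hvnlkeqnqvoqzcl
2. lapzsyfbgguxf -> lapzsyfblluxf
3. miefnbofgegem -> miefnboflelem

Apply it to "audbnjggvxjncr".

audbnjllvxjncr

What's happening: replace every "g" with "l".
So "audbnjggvxjncr" becomes "audbnjllvxjncr".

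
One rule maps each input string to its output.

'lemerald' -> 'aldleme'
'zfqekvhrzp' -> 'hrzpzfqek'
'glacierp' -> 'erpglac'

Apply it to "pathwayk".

aykpath

The transformation: swap the front and back halves of the string, then delete the first character.
"pathwayk" → "waykpath" → "aykpath".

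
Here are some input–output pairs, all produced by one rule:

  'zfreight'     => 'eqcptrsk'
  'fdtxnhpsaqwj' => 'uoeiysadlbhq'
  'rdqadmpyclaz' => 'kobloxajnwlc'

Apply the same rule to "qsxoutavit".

edizfelgtb

The transformation: swap the first and last characters, then shift every letter 11 places forward in the alphabet (wrapping around).
Applying both steps to "qsxoutavit": "tsxoutaviq", then "edizfelgtb".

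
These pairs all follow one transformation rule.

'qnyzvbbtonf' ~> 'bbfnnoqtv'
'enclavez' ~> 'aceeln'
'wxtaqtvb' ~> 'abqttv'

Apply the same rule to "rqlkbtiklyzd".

bdikkllqrt

The rule is to sort the characters into alphabetical order, then delete the last 2 characters.
Applying that to "rqlkbtiklyzd" gives "bdikkllqrt".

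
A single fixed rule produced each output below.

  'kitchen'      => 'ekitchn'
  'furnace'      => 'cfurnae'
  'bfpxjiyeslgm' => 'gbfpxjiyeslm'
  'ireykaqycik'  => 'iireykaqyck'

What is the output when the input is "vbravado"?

dvbravao

What's happening: move the last character to the front, then swap the first and last characters.
So "vbravado" becomes "dvbravao".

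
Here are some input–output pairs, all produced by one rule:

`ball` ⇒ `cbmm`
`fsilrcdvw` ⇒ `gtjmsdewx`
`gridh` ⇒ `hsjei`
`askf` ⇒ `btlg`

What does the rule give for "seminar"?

tfnjobs

Rule — shift every letter 1 place forward in the alphabet (wrapping around).
So "seminar" becomes "tfnjobs".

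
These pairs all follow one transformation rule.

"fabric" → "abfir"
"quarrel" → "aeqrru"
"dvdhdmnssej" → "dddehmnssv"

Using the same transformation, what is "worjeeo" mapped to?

In each case the input is transformed by: delete the last character, then sort the characters into alphabetical order.
Starting from "worjeeo": after the first operation, "worjee"; after the second, "eejorw".

eejorw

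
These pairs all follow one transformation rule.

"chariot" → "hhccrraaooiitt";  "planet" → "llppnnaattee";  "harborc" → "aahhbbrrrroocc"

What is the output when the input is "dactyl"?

What's happening: swap each adjacent pair of characters (1↔2, 3↔4, ...), then double every character.
Working it through for "dactyl": intermediate "adtcly", final "aaddttccllyy".
(Check on "harborc": → "ahbrroc" → "aahhbbrrrroocc" ✓)

aaddttccllyy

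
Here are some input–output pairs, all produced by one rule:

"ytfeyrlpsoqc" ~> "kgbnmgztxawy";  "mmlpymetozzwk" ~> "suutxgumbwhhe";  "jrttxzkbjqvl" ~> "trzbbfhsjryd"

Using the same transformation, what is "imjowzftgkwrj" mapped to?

Rule — move the last character to the front, then shift every letter 8 places forward in the alphabet (wrapping around).
For "imjowzftgkwrj", step one produces "jimjowzftgkwr"; step two turns that into "rqurwehnbosez".

rqurwehnbosez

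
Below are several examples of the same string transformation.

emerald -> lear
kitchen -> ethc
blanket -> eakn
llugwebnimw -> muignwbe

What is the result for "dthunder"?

ehdun

What's happening: take characters alternately from the front and the back (1st, last, 2nd, 2nd-last, ...), then delete the first 3 characters.
Applying both steps to "dthunder": "drtehdun", then "ehdun".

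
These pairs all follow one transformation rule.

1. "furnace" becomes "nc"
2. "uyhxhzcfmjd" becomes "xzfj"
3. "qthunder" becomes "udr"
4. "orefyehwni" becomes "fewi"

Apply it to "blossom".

The transformation: keep every other character starting from the second (positions 2nd, 4th, 6th, ...), then delete the first character.
Working it through for "blossom": intermediate "lso", final "so".

so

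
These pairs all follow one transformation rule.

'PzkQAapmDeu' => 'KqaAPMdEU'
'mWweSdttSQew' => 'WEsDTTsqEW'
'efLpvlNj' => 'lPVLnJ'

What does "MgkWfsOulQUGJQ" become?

KwFSoULqugjq

What's happening: delete the first 2 characters, then flip the case of every letter.
On "MgkWfsOulQUGJQ" that produces "KwFSoULqugjq".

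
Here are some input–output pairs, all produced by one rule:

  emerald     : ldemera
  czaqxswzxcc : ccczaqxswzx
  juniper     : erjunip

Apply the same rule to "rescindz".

dzrescin

The transformation: move the last 2 characters to the front (rotate right by 2).
Applying that to "rescindz" gives "dzrescin".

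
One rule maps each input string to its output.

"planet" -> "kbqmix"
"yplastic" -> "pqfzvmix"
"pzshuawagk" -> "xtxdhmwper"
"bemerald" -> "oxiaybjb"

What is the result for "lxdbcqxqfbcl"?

The transformation: swap the front and back halves of the string, then shift every letter 3 places backward in the alphabet (wrapping around).
"lxdbcqxqfbcl" → "uncyziiuayzn".

uncyziiuayzn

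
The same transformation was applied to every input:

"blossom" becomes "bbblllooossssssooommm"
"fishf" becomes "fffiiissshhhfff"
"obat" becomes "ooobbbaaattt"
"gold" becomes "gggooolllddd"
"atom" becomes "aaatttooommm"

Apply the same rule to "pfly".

Looking at the pairs, the operation is to repeat every character 3 times.
For "pfly" the result is "pppffflllyyy".

pppffflllyyy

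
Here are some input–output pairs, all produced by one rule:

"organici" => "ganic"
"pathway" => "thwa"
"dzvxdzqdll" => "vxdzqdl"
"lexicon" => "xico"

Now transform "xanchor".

ncho

What's happening: move the first 2 characters to the end (rotate left by 2), then delete the last 3 characters.
Starting from "xanchor": after the first operation, "nchorxa"; after the second, "ncho".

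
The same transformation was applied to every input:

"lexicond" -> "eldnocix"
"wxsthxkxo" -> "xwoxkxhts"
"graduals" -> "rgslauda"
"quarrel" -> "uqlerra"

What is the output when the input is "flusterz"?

lfzretsu

Rule — move the first 2 characters to the end (rotate left by 2), then reverse the string.
For "flusterz", step one produces "usterzfl"; step two turns that into "lfzretsu".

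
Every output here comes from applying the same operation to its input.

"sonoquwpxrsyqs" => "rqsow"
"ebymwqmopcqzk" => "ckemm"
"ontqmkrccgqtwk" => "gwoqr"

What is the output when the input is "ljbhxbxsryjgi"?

yilhx

Each output is the input with this applied: keep one character in every 3, starting at position 1 (positions 1st, 4th, 7th, ...), then move the first 3 characters to the end (rotate left by 3).
Working it through for "ljbhxbxsryjgi": intermediate "lhxyi", final "yilhx".
(Check on "ebymwqmopcqzk": → "emmck" → "ckemm" ✓)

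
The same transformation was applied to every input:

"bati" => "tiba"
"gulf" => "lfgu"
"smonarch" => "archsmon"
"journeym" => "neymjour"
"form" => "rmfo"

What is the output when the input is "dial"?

The pattern: swap the front and back halves of the string.
For "dial" the result is "aldi".

aldi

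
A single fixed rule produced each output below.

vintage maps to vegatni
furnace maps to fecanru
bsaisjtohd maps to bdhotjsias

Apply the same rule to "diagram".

dmargai

The rule is to move the first character to the end, then reverse the string.
On "diagram": the first step gives "iagramd", and the second then gives "dmargai".
(Check on "vintage": → "intagev" → "vegatni" ✓)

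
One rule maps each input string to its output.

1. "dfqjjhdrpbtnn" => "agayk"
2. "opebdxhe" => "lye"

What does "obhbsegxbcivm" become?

Looking at the pairs, the operation is to shift every letter 3 places backward in the alphabet (wrapping around), then keep one character in every 3, starting at position 1 (positions 1st, 4th, 7th, ...).
On "obhbsegxbcivm": the first step gives "lyeypbduyzfsj", and the second then gives "lydzj".

lydzj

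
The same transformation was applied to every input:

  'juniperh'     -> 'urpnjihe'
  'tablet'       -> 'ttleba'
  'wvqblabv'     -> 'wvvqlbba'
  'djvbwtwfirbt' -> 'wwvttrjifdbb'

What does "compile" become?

The pattern: sort the characters into reverse alphabetical order.
Doing the same to "compile": "pomliec".

pomliec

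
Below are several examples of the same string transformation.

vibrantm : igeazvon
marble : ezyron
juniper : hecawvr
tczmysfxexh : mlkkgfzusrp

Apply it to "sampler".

What's happening: sort the characters into reverse alphabetical order, then shift every letter 13 places forward in the alphabet (wrapping around) — i.e. ROT13.
On "sampler" that produces "feczyrn".

feczyrn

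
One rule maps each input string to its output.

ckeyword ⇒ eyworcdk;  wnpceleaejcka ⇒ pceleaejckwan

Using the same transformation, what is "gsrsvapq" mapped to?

Each output is the input with this applied: swap the first and last characters, then move the first 2 characters to the end (rotate left by 2).
So "gsrsvapq" becomes "rsvapgqs".

rsvapgqs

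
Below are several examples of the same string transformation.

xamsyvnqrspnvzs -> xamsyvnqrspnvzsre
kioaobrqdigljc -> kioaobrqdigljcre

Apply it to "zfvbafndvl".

zfvbafndvlre

The rule is to append "re".
For "zfvbafndvl" the result is "zfvbafndvlre".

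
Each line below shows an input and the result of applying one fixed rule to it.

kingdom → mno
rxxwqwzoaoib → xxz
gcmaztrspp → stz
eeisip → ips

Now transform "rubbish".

The pattern: sort the characters into alphabetical order, then keep only the last 3 characters.
Applying that to "rubbish" gives "rsu".

rsu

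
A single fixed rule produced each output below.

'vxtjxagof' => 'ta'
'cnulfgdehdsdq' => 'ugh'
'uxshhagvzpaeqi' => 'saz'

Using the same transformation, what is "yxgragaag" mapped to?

gg

The rule is to keep one character in every 3, starting at position 3 (positions 3rd, 6th, 9th, ...), then delete the last character.
On "yxgragaag": the first step gives "ggg", and the second then gives "gg".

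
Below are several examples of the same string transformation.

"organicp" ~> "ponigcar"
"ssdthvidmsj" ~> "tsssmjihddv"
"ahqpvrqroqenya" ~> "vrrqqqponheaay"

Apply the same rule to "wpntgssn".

In each case the input is transformed by: sort the characters into reverse alphabetical order, then move the first character to the end.
Starting from "wpntgssn": after the first operation, "wtsspnng"; after the second, "tsspnngw".
(Check on "ssdthvidmsj": → "vtsssmjihdd" → "tsssmjihddv" ✓)

tsspnngw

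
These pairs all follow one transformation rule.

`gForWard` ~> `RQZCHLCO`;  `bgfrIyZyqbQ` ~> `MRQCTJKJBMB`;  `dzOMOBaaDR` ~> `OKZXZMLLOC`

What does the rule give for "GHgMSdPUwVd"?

The transformation: shift every letter 11 places forward in the alphabet (wrapping around), then convert every letter to uppercase.
"GHgMSdPUwVd" → "RSrXDoAFhGo" → "RSRXDOAFHGO".

RSRXDOAFHGO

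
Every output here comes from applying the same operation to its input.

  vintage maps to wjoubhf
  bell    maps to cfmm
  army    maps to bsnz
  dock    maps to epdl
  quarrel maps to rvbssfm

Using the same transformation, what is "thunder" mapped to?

The rule is to shift every letter 1 place forward in the alphabet (wrapping around).
For "thunder" the result is "uivoefs".

uivoefs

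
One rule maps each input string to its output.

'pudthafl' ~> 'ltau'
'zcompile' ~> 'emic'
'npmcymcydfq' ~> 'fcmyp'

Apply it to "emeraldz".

Rule — keep every other character starting from the second (positions 2nd, 4th, 6th, ...), then swap the first and last characters.
Applying that to "emeraldz" gives "zrlm".
(Check on "zcompile": → "cmie" → "emic" ✓)

zrlm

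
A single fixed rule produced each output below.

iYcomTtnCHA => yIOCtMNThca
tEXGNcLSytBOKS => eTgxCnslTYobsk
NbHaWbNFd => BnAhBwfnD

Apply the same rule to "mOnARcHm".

oMaNCrMh

What's happening: flip the case of every letter, then swap each adjacent pair of characters (1↔2, 3↔4, ...).
On "mOnARcHm": the first step gives "MoNarChM", and the second then gives "oMaNCrMh".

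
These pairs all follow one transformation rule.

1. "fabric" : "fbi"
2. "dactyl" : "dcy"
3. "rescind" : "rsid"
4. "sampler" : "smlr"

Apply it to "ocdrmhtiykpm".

The transformation: keep every other character starting from the first (positions 1st, 3rd, 5th, ...).
"ocdrmhtiykpm" → "odmtyp".

odmtyp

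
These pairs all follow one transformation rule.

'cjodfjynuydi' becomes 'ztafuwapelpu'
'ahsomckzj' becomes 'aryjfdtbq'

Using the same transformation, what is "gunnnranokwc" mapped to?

The transformation: move the last character to the front, then shift every letter 9 places backward in the alphabet (wrapping around).
Starting from "gunnnranokwc": after the first operation, "cgunnnranokw"; after the second, "txleeeirefbn".

txleeeirefbn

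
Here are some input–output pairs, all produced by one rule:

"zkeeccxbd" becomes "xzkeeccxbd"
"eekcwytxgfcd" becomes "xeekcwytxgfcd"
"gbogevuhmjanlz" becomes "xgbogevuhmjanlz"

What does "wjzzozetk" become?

xwjzzozetk

The pattern: prepend "x".
Doing the same to "wjzzozetk": "xwjzzozetk".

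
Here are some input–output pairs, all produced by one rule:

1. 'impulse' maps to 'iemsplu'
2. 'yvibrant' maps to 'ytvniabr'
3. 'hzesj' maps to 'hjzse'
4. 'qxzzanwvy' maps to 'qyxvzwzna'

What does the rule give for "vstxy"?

Rule — take characters alternately from the front and the back (1st, last, 2nd, 2nd-last, ...).
For "vstxy" the result is "vysxt".

vysxt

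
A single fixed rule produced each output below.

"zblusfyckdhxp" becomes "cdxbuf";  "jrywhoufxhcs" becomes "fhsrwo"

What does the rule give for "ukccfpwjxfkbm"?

In each case the input is transformed by: keep every other character starting from the second (positions 2nd, 4th, 6th, ...), then move the first 3 characters to the end (rotate left by 3).
Doing the same to "ukccfpwjxfkbm": "jfbkcp".

jfbkcp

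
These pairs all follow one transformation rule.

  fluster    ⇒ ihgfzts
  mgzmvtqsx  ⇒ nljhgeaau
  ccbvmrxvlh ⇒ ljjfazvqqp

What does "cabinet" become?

hbwsqpo

The transformation: sort the characters into reverse alphabetical order, then shift every letter 12 places backward in the alphabet (wrapping around).
Applying that to "cabinet" gives "hbwsqpo".
(Check on "mgzmvtqsx": → "zxvtsqmmg" → "nljhgeaau" ✓)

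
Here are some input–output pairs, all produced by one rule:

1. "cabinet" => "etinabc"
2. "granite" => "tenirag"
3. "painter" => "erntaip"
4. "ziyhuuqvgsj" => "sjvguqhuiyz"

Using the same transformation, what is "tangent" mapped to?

ntgeant

In each case the input is transformed by: reverse the string, then swap each adjacent pair of characters (1↔2, 3↔4, ...).
"tangent" → "tnegnat" → "ntgeant".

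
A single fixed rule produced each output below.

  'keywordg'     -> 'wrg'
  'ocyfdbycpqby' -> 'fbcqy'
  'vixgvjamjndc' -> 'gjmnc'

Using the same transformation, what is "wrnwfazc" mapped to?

wac

The transformation: delete the first 3 characters, then keep every other character starting from the first (positions 1st, 3rd, 5th, ...).
Starting from "wrnwfazc": after the first operation, "wfazc"; after the second, "wac".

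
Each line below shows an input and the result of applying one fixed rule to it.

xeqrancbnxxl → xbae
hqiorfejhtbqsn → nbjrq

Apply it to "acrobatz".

Each output is the input with this applied: keep one character in every 3, starting at position 2 (positions 2nd, 5th, 8th, ...), then reverse the string.
On "acrobatz" that produces "zbc".

zbc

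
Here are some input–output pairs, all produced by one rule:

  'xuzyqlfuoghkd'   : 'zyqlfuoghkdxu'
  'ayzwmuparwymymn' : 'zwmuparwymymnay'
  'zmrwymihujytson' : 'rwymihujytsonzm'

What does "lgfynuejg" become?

fynuejglg

In each case the input is transformed by: move the first 2 characters to the end (rotate left by 2).
Doing the same to "lgfynuejg": "fynuejglg".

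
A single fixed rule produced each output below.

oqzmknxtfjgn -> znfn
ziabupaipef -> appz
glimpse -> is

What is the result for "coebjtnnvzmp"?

etvp

What's happening: move the first character to the end, then keep one character in every 3, starting at position 2 (positions 2nd, 5th, 8th, ...).
For "coebjtnnvzmp" the result is "etvp".
(Check on "oqzmknxtfjgn": → "qzmknxtfjgno" → "znfn" ✓)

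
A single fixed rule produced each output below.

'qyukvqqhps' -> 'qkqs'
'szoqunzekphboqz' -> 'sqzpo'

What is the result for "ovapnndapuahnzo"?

opdun

What's happening: keep one character in every 3, starting at position 1 (positions 1st, 4th, 7th, ...).
"ovapnndapuahnzo" → "opdun".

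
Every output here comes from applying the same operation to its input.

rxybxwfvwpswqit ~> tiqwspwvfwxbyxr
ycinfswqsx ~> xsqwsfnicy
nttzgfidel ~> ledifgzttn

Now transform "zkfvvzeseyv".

The rule is to reverse the string.
On "zkfvvzeseyv" that produces "vyesezvvfkz".

vyesezvvfkz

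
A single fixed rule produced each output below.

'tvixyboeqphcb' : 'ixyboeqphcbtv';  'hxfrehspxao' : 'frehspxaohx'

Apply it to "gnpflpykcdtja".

pflpykcdtjagn

The rule is to move the first 2 characters to the end (rotate left by 2).
Doing the same to "gnpflpykcdtja": "pflpykcdtjagn".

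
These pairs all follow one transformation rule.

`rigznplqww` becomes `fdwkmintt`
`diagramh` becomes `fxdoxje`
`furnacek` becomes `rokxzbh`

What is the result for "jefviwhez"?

What's happening: delete the first character, then shift every letter 3 places backward in the alphabet (wrapping around).
"jefviwhez" → "efviwhez" → "bcsftebw".

bcsftebw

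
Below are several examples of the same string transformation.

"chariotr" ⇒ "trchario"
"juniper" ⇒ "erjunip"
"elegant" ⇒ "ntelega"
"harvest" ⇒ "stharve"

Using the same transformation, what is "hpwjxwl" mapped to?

wlhpwjx

Each output is the input with this applied: move the last 2 characters to the front (rotate right by 2).
For "hpwjxwl" the result is "wlhpwjx".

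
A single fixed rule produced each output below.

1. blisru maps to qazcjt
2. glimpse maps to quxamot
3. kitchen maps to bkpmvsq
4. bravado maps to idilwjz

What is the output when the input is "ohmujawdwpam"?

ucrielexiuwp

Looking at the pairs, the operation is to move the first 2 characters to the end (rotate left by 2), then shift every letter 8 places forward in the alphabet (wrapping around).
"ohmujawdwpam" → "ucrielexiuwp".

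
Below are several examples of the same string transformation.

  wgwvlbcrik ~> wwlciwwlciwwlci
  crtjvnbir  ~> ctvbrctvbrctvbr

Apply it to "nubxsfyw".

In each case the input is transformed by: keep every other character starting from the first (positions 1st, 3rd, 5th, ...), then write the whole string 3 times in a row.
"nubxsfyw" → "nbsy" → "nbsynbsynbsy".

nbsynbsynbsy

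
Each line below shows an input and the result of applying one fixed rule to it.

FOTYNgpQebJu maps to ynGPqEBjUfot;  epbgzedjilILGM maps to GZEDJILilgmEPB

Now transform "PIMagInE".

AGiNepim

Each output is the input with this applied: flip the case of every letter, then move the first 3 characters to the end (rotate left by 3).
For "PIMagInE", step one produces "pimAGiNe"; step two turns that into "AGiNepim".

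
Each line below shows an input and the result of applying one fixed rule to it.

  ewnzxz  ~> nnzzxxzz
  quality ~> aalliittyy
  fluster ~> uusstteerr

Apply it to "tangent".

nnggeenntt

Looking at the pairs, the operation is to delete the first 2 characters, then double every character.
Applying both steps to "tangent": "ngent", then "nnggeenntt".
(Check on "quality": → "ality" → "aalliittyy" ✓)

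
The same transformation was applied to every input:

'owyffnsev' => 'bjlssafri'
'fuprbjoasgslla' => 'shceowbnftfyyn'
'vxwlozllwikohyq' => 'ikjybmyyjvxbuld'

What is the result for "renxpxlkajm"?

erakckyxnwz

Rule — shift every letter 13 places forward in the alphabet (wrapping around) — i.e. ROT13.
Applying that to "renxpxlkajm" gives "erakckyxnwz".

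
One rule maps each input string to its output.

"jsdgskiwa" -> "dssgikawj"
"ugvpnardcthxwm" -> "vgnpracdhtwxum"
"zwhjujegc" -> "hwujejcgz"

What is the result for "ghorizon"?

Looking at the pairs, the operation is to move the first character to the end, then swap each adjacent pair of characters (1↔2, 3↔4, ...).
On "ghorizon": the first step gives "horizong", and the second then gives "ohirozgn".

ohirozgn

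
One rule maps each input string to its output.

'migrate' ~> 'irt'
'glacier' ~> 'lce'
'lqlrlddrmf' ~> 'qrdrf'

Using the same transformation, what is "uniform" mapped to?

nfr

In each case the input is transformed by: keep every other character starting from the second (positions 2nd, 4th, 6th, ...).
For "uniform" the result is "nfr".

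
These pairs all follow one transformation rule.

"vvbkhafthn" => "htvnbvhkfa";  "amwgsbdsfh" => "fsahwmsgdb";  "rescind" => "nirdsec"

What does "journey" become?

The transformation: move the last 3 characters to the front (rotate right by 3), then swap each adjacent pair of characters (1↔2, 3↔4, ...).
For "journey" the result is "enjyuor".

enjyuor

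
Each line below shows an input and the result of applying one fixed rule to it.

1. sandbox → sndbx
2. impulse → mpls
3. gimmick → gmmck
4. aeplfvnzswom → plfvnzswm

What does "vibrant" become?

The pattern: remove every vowel.
On "vibrant" that produces "vbrnt".

vbrnt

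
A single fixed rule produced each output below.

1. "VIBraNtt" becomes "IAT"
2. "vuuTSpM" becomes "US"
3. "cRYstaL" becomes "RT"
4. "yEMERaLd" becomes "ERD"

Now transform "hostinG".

OI

In each case the input is transformed by: keep one character in every 3, starting at position 2 (positions 2nd, 5th, 8th, ...), then convert every letter to uppercase.
"hostinG" → "oi" → "OI".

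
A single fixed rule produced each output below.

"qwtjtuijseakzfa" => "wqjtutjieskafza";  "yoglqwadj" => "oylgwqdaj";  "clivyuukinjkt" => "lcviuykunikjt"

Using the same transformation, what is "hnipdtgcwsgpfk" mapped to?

nhpitdcgswpgkf

Looking at the pairs, the operation is to swap each adjacent pair of characters (1↔2, 3↔4, ...).
For "hnipdtgcwsgpfk" the result is "nhpitdcgswpgkf".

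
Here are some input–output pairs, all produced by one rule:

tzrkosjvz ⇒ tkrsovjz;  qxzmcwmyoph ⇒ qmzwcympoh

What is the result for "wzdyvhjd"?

What's happening: swap each adjacent pair of characters (1↔2, 3↔4, ...), then delete the first character.
On "wzdyvhjd": the first step gives "zwydhvdj", and the second then gives "wydhvdj".

wydhvdj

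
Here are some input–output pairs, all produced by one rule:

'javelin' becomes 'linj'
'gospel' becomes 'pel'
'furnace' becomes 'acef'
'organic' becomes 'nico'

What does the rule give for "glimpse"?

Each output is the input with this applied: move the last 3 characters to the front (rotate right by 3), then delete the last 3 characters.
Starting from "glimpse": after the first operation, "pseglim"; after the second, "pseg".
(Check on "gospel": → "pelgos" → "pel" ✓)

pseg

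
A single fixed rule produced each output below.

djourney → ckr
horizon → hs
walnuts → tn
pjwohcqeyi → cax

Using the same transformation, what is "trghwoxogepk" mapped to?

kphi

The pattern: shift every letter 7 places backward in the alphabet (wrapping around), then keep one character in every 3, starting at position 2 (positions 2nd, 5th, 8th, ...).
For "trghwoxogepk" the result is "kphi".
(Check on "walnuts": → "ptegnml" → "tn" ✓)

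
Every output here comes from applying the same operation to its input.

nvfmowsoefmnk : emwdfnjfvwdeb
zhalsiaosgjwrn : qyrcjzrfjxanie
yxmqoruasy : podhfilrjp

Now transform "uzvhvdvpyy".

What's happening: shift every letter 9 places backward in the alphabet (wrapping around).
So "uzvhvdvpyy" becomes "lqmymumgpp".

lqmymumgpp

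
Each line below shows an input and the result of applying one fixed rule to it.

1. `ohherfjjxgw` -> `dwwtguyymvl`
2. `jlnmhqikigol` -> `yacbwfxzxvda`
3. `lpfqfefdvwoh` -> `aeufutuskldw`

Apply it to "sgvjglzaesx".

hvkyvaopthm

Each output is the input with this applied: shift every letter 11 places backward in the alphabet (wrapping around).
For "sgvjglzaesx" the result is "hvkyvaopthm".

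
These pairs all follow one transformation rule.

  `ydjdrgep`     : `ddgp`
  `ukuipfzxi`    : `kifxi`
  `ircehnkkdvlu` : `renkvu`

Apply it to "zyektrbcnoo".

The pattern: swap each adjacent pair of characters (1↔2, 3↔4, ...), then keep every other character starting from the first (positions 1st, 3rd, 5th, ...).
For "zyektrbcnoo", step one produces "yzkertcbono"; step two turns that into "ykrcoo".

ykrcoo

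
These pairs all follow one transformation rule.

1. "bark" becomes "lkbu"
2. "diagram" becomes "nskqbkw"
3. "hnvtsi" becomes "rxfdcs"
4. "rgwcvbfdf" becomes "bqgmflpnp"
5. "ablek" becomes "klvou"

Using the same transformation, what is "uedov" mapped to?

eonyf

The transformation: shift every letter 10 places forward in the alphabet (wrapping around).
"uedov" → "eonyf".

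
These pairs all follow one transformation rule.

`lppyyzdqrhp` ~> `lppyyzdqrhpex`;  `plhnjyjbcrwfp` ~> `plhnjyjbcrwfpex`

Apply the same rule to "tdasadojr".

tdasadojrex

In each case the input is transformed by: append "ex".
So "tdasadojr" becomes "tdasadojrex".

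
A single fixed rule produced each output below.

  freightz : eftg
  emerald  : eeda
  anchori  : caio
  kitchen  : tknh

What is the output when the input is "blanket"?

abtk

Rule — keep every other character starting from the first (positions 1st, 3rd, 5th, ...), then swap each adjacent pair of characters (1↔2, 3↔4, ...).
Working it through for "blanket": intermediate "bakt", final "abtk".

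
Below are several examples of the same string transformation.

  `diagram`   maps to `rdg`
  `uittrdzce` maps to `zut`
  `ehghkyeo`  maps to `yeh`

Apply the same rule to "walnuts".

uwn

The transformation: move the last 3 characters to the front (rotate right by 3), then keep one character in every 3, starting at position 1 (positions 1st, 4th, 7th, ...).
"walnuts" → "utswaln" → "uwn".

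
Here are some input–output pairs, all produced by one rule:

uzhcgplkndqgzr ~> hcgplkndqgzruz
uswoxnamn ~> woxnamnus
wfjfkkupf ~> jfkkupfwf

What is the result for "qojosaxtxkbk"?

What's happening: move the first 2 characters to the end (rotate left by 2).
So "qojosaxtxkbk" becomes "josaxtxkbkqo".

josaxtxkbkqo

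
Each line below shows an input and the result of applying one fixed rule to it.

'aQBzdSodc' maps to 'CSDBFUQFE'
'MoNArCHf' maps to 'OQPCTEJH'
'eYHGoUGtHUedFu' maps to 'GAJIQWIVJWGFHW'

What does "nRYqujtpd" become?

The pattern: shift every letter 2 places forward in the alphabet (wrapping around), then convert every letter to uppercase.
For "nRYqujtpd", step one produces "pTAswlvrf"; step two turns that into "PTASWLVRF".

PTASWLVRF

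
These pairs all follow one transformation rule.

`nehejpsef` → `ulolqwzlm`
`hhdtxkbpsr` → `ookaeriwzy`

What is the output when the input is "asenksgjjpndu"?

hzlurznqqwukb

Rule — shift every letter 7 places forward in the alphabet (wrapping around).
Applying that to "asenksgjjpndu" gives "hzlurznqqwukb".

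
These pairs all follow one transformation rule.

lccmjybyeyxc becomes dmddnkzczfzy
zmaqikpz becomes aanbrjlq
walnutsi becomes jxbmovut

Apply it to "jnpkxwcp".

qkoqlyxd

In each case the input is transformed by: move the last character to the front, then shift every letter 1 place forward in the alphabet (wrapping around).
For "jnpkxwcp", step one produces "pjnpkxwc"; step two turns that into "qkoqlyxd".
(Check on "zmaqikpz": → "zzmaqikp" → "aanbrjlq" ✓)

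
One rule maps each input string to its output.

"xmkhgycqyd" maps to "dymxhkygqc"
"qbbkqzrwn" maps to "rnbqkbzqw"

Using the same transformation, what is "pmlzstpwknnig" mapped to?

The rule is to swap each adjacent pair of characters (1↔2, 3↔4, ...), then move the last 2 characters to the front (rotate right by 2).
Starting from "pmlzstpwknnig": after the first operation, "mpzltswpnking"; after the second, "ngmpzltswpnki".

ngmpzltswpnki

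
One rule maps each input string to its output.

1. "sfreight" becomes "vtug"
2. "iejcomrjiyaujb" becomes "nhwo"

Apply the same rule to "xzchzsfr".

mfse

In each case the input is transformed by: shift every letter 13 places forward in the alphabet (wrapping around) — i.e. ROT13, then keep only the last 4 characters.
Doing the same to "xzchzsfr": "mfse".
(Check on "sfreight": → "fservtug" → "vtug" ✓)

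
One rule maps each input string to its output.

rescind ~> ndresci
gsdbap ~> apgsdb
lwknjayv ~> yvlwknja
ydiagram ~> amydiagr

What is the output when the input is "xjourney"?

What's happening: move the last 2 characters to the front (rotate right by 2).
So "xjourney" becomes "eyxjourn".

eyxjourn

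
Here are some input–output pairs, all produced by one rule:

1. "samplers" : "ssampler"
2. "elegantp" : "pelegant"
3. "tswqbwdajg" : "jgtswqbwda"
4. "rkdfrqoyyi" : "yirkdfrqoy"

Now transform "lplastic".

The rule is to swap the front and back halves of the string, then move the first 3 characters to the end (rotate left by 3).
On "lplastic": the first step gives "sticlpla", and the second then gives "clplasti".

clplasti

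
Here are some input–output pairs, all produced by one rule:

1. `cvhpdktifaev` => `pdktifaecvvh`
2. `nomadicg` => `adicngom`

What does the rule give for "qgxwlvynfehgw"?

wlvynfehgqwgx

The rule is to swap the first and last characters, then move the first 3 characters to the end (rotate left by 3).
Working it through for "qgxwlvynfehgw": intermediate "wgxwlvynfehgq", final "wlvynfehgqwgx".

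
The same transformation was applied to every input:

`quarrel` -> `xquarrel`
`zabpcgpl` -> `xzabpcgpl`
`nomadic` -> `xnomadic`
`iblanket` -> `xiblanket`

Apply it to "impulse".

ximpulse

The transformation: prepend "x".
Doing the same to "impulse": "ximpulse".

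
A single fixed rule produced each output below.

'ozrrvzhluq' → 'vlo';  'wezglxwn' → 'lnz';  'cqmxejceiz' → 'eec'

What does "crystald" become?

The transformation: move the first 3 characters to the end (rotate left by 3), then keep one character in every 3, starting at position 2 (positions 2nd, 5th, 8th, ...).
For "crystald", step one produces "staldcry"; step two turns that into "tdy".
(Check on "cqmxejceiz": → "xejceizcqm" → "eec" ✓)

tdy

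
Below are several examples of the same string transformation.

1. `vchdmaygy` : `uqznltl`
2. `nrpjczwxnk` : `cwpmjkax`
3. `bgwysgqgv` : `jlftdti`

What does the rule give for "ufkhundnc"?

In each case the input is transformed by: delete the first 2 characters, then shift every letter 13 places forward in the alphabet (wrapping around) — i.e. ROT13.
For "ufkhundnc", step one produces "khundnc"; step two turns that into "xuhaqap".
(Check on "nrpjczwxnk": → "pjczwxnk" → "cwpmjkax" ✓)

xuhaqap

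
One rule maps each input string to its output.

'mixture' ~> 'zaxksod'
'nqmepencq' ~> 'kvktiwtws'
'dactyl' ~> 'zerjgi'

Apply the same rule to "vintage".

zgmkbot

Rule — shift every letter 6 places forward in the alphabet (wrapping around), then move the first 3 characters to the end (rotate left by 3).
Starting from "vintage": after the first operation, "botzgmk"; after the second, "zgmkbot".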